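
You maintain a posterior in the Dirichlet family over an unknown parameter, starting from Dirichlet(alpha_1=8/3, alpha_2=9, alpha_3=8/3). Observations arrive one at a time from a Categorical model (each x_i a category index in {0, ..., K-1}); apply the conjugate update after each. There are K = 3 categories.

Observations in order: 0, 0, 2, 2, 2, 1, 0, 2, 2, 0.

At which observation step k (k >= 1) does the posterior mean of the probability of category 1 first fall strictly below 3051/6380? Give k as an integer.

k = 5

obs 1: x=0 → posterior Dirichlet(11/3, 9, 8/3)
obs 2: x=0 → posterior Dirichlet(14/3, 9, 8/3)
obs 3: x=2 → posterior Dirichlet(14/3, 9, 11/3)
obs 4: x=2 → posterior Dirichlet(14/3, 9, 14/3)
obs 5: x=2 → posterior Dirichlet(14/3, 9, 17/3)
obs 6: x=1 → posterior Dirichlet(14/3, 10, 17/3)
obs 7: x=0 → posterior Dirichlet(17/3, 10, 17/3)
obs 8: x=2 → posterior Dirichlet(17/3, 10, 20/3)
obs 9: x=2 → posterior Dirichlet(17/3, 10, 23/3)
obs 10: x=0 → posterior Dirichlet(20/3, 10, 23/3)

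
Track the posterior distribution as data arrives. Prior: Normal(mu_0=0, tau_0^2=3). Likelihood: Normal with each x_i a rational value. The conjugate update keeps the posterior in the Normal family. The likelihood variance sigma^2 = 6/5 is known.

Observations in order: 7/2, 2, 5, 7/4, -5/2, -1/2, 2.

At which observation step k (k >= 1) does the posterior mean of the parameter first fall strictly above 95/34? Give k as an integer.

obs 1: x=7/2 → posterior Normal(5/2, 6/7)
obs 2: x=2 → posterior Normal(55/24, 1/2)
obs 3: x=5 → posterior Normal(105/34, 6/17)
obs 4: x=7/4 → posterior Normal(245/88, 3/11)
obs 5: x=-5/2 → posterior Normal(65/36, 2/9)
obs 6: x=-1/2 → posterior Normal(185/128, 3/16)
obs 7: x=2 → posterior Normal(225/148, 6/37)

k = 3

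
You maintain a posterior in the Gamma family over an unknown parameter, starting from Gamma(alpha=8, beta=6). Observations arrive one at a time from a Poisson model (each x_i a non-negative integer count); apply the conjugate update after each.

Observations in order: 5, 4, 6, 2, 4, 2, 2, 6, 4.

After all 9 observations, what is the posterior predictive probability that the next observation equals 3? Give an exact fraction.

obs 1: x=5 → posterior Gamma(13, 7)
obs 2: x=4 → posterior Gamma(17, 8)
obs 3: x=6 → posterior Gamma(23, 9)
obs 4: x=2 → posterior Gamma(25, 10)
obs 5: x=4 → posterior Gamma(29, 11)
obs 6: x=2 → posterior Gamma(31, 12)
obs 7: x=2 → posterior Gamma(33, 13)
obs 8: x=6 → posterior Gamma(39, 14)
obs 9: x=4 → posterior Gamma(43, 15)

2647747332576091782543204544708714820444583892822265625/12259964326927110866866776217202473468949912977468817408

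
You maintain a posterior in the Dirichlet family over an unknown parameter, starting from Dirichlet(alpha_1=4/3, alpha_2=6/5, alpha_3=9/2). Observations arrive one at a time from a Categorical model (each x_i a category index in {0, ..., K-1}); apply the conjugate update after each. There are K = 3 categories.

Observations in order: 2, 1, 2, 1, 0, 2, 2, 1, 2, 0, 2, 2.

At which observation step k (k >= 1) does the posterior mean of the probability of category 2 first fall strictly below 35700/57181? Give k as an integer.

k = 2

obs 1: x=2 → posterior Dirichlet(4/3, 6/5, 11/2)
obs 2: x=1 → posterior Dirichlet(4/3, 11/5, 11/2)
obs 3: x=2 → posterior Dirichlet(4/3, 11/5, 13/2)
obs 4: x=1 → posterior Dirichlet(4/3, 16/5, 13/2)
obs 5: x=0 → posterior Dirichlet(7/3, 16/5, 13/2)
obs 6: x=2 → posterior Dirichlet(7/3, 16/5, 15/2)
obs 7: x=2 → posterior Dirichlet(7/3, 16/5, 17/2)
obs 8: x=1 → posterior Dirichlet(7/3, 21/5, 17/2)
obs 9: x=2 → posterior Dirichlet(7/3, 21/5, 19/2)
obs 10: x=0 → posterior Dirichlet(10/3, 21/5, 19/2)
obs 11: x=2 → posterior Dirichlet(10/3, 21/5, 21/2)
obs 12: x=2 → posterior Dirichlet(10/3, 21/5, 23/2)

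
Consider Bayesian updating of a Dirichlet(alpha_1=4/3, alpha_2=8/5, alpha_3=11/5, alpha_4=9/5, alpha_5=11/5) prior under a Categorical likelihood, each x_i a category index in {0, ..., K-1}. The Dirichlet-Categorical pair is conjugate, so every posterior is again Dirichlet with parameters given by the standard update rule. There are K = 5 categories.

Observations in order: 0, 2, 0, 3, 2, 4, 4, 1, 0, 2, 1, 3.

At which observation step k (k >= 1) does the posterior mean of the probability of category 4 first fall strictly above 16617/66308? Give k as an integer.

k = 7

obs 1: x=0 → posterior Dirichlet(7/3, 8/5, 11/5, 9/5, 11/5)
obs 2: x=2 → posterior Dirichlet(7/3, 8/5, 16/5, 9/5, 11/5)
obs 3: x=0 → posterior Dirichlet(10/3, 8/5, 16/5, 9/5, 11/5)
obs 4: x=3 → posterior Dirichlet(10/3, 8/5, 16/5, 14/5, 11/5)
obs 5: x=2 → posterior Dirichlet(10/3, 8/5, 21/5, 14/5, 11/5)
obs 6: x=4 → posterior Dirichlet(10/3, 8/5, 21/5, 14/5, 16/5)
obs 7: x=4 → posterior Dirichlet(10/3, 8/5, 21/5, 14/5, 21/5)
obs 8: x=1 → posterior Dirichlet(10/3, 13/5, 21/5, 14/5, 21/5)
obs 9: x=0 → posterior Dirichlet(13/3, 13/5, 21/5, 14/5, 21/5)
obs 10: x=2 → posterior Dirichlet(13/3, 13/5, 26/5, 14/5, 21/5)
obs 11: x=1 → posterior Dirichlet(13/3, 18/5, 26/5, 14/5, 21/5)
obs 12: x=3 → posterior Dirichlet(13/3, 18/5, 26/5, 19/5, 21/5)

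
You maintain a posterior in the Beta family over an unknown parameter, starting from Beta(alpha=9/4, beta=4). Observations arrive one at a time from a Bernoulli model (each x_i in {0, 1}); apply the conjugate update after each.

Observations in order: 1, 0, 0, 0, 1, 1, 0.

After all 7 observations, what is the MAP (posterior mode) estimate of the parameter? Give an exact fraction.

obs 1: x=1 → posterior Beta(13/4, 4)
obs 2: x=0 → posterior Beta(13/4, 5)
obs 3: x=0 → posterior Beta(13/4, 6)
obs 4: x=0 → posterior Beta(13/4, 7)
obs 5: x=1 → posterior Beta(17/4, 7)
obs 6: x=1 → posterior Beta(21/4, 7)
obs 7: x=0 → posterior Beta(21/4, 8)

17/45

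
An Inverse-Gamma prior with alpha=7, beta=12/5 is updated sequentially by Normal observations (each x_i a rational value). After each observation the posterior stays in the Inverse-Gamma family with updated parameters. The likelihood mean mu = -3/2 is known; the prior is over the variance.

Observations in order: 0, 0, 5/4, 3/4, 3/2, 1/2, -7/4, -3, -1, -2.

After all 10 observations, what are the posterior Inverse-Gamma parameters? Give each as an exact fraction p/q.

alpha=12, beta=3019/160

obs 1: x=0 → posterior Inverse-Gamma(15/2, 141/40)
obs 2: x=0 → posterior Inverse-Gamma(8, 93/20)
obs 3: x=5/4 → posterior Inverse-Gamma(17/2, 1349/160)
obs 4: x=3/4 → posterior Inverse-Gamma(9, 877/80)
obs 5: x=3/2 → posterior Inverse-Gamma(19/2, 1237/80)
obs 6: x=1/2 → posterior Inverse-Gamma(10, 1397/80)
obs 7: x=-7/4 → posterior Inverse-Gamma(21/2, 2799/160)
obs 8: x=-3 → posterior Inverse-Gamma(11, 2979/160)
obs 9: x=-1 → posterior Inverse-Gamma(23/2, 2999/160)
obs 10: x=-2 → posterior Inverse-Gamma(12, 3019/160)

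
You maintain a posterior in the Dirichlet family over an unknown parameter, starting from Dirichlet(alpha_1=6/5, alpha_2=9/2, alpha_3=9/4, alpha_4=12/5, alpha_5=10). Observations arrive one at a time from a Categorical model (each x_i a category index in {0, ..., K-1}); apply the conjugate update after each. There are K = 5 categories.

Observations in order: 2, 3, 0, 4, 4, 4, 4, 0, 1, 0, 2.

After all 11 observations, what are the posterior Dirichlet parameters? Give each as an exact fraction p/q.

alpha_1=21/5, alpha_2=11/2, alpha_3=17/4, alpha_4=17/5, alpha_5=14

obs 1: x=2 → posterior Dirichlet(6/5, 9/2, 13/4, 12/5, 10)
obs 2: x=3 → posterior Dirichlet(6/5, 9/2, 13/4, 17/5, 10)
obs 3: x=0 → posterior Dirichlet(11/5, 9/2, 13/4, 17/5, 10)
obs 4: x=4 → posterior Dirichlet(11/5, 9/2, 13/4, 17/5, 11)
obs 5: x=4 → posterior Dirichlet(11/5, 9/2, 13/4, 17/5, 12)
obs 6: x=4 → posterior Dirichlet(11/5, 9/2, 13/4, 17/5, 13)
obs 7: x=4 → posterior Dirichlet(11/5, 9/2, 13/4, 17/5, 14)
obs 8: x=0 → posterior Dirichlet(16/5, 9/2, 13/4, 17/5, 14)
obs 9: x=1 → posterior Dirichlet(16/5, 11/2, 13/4, 17/5, 14)
obs 10: x=0 → posterior Dirichlet(21/5, 11/2, 13/4, 17/5, 14)
obs 11: x=2 → posterior Dirichlet(21/5, 11/2, 17/4, 17/5, 14)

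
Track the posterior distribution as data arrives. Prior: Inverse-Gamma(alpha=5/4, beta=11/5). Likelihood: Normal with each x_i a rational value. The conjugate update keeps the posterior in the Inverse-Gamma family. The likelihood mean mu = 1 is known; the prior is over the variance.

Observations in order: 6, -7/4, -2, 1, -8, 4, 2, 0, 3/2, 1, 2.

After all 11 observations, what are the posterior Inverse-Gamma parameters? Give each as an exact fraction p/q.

alpha=27/4, beta=11137/160

obs 1: x=6 → posterior Inverse-Gamma(7/4, 147/10)
obs 2: x=-7/4 → posterior Inverse-Gamma(9/4, 2957/160)
obs 3: x=-2 → posterior Inverse-Gamma(11/4, 3677/160)
obs 4: x=1 → posterior Inverse-Gamma(13/4, 3677/160)
obs 5: x=-8 → posterior Inverse-Gamma(15/4, 10157/160)
obs 6: x=4 → posterior Inverse-Gamma(17/4, 10877/160)
obs 7: x=2 → posterior Inverse-Gamma(19/4, 10957/160)
obs 8: x=0 → posterior Inverse-Gamma(21/4, 11037/160)
obs 9: x=3/2 → posterior Inverse-Gamma(23/4, 11057/160)
obs 10: x=1 → posterior Inverse-Gamma(25/4, 11057/160)
obs 11: x=2 → posterior Inverse-Gamma(27/4, 11137/160)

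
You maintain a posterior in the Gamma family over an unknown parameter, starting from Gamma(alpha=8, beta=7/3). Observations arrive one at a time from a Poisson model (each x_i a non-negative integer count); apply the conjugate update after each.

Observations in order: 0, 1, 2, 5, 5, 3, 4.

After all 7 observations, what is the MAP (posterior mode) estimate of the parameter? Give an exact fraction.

81/28

obs 1: x=0 → posterior Gamma(8, 10/3)
obs 2: x=1 → posterior Gamma(9, 13/3)
obs 3: x=2 → posterior Gamma(11, 16/3)
obs 4: x=5 → posterior Gamma(16, 19/3)
obs 5: x=5 → posterior Gamma(21, 22/3)
obs 6: x=3 → posterior Gamma(24, 25/3)
obs 7: x=4 → posterior Gamma(28, 28/3)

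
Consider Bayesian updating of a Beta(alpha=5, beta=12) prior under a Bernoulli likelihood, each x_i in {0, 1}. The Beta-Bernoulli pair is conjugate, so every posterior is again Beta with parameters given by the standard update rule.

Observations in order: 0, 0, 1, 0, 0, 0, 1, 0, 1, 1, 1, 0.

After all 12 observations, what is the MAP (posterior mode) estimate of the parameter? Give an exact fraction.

obs 1: x=0 → posterior Beta(5, 13)
obs 2: x=0 → posterior Beta(5, 14)
obs 3: x=1 → posterior Beta(6, 14)
obs 4: x=0 → posterior Beta(6, 15)
obs 5: x=0 → posterior Beta(6, 16)
obs 6: x=0 → posterior Beta(6, 17)
obs 7: x=1 → posterior Beta(7, 17)
obs 8: x=0 → posterior Beta(7, 18)
obs 9: x=1 → posterior Beta(8, 18)
obs 10: x=1 → posterior Beta(9, 18)
obs 11: x=1 → posterior Beta(10, 18)
obs 12: x=0 → posterior Beta(10, 19)

1/3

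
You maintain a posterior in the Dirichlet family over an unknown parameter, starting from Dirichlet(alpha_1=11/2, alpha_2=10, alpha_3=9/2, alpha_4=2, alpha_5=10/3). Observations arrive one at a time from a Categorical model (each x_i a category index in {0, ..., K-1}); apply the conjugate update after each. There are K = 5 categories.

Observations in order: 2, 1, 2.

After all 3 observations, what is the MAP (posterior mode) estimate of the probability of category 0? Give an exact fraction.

27/140

obs 1: x=2 → posterior Dirichlet(11/2, 10, 11/2, 2, 10/3)
obs 2: x=1 → posterior Dirichlet(11/2, 11, 11/2, 2, 10/3)
obs 3: x=2 → posterior Dirichlet(11/2, 11, 13/2, 2, 10/3)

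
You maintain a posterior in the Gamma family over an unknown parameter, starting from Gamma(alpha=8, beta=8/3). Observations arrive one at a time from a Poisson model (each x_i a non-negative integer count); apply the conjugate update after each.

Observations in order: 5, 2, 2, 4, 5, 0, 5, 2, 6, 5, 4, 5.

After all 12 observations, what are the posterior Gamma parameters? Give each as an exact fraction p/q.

obs 1: x=5 → posterior Gamma(13, 11/3)
obs 2: x=2 → posterior Gamma(15, 14/3)
obs 3: x=2 → posterior Gamma(17, 17/3)
obs 4: x=4 → posterior Gamma(21, 20/3)
obs 5: x=5 → posterior Gamma(26, 23/3)
obs 6: x=0 → posterior Gamma(26, 26/3)
obs 7: x=5 → posterior Gamma(31, 29/3)
obs 8: x=2 → posterior Gamma(33, 32/3)
obs 9: x=6 → posterior Gamma(39, 35/3)
obs 10: x=5 → posterior Gamma(44, 38/3)
obs 11: x=4 → posterior Gamma(48, 41/3)
obs 12: x=5 → posterior Gamma(53, 44/3)

alpha=53, beta=44/3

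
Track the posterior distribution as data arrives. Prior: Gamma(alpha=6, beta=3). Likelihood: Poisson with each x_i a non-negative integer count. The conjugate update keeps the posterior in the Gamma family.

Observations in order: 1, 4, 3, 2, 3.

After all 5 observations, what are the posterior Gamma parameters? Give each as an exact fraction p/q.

alpha=19, beta=8

obs 1: x=1 → posterior Gamma(7, 4)
obs 2: x=4 → posterior Gamma(11, 5)
obs 3: x=3 → posterior Gamma(14, 6)
obs 4: x=2 → posterior Gamma(16, 7)
obs 5: x=3 → posterior Gamma(19, 8)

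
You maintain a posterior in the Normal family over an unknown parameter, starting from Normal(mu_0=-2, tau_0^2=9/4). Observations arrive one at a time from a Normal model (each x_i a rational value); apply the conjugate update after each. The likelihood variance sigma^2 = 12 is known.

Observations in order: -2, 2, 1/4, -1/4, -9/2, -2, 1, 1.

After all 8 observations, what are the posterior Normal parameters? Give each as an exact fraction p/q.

mu_0=-91/80, tau_0^2=9/10

obs 1: x=-2 → posterior Normal(-2, 36/19)
obs 2: x=2 → posterior Normal(-16/11, 18/11)
obs 3: x=1/4 → posterior Normal(-5/4, 36/25)
obs 4: x=-1/4 → posterior Normal(-8/7, 9/7)
obs 5: x=-9/2 → posterior Normal(-91/62, 36/31)
obs 6: x=-2 → posterior Normal(-103/68, 18/17)
obs 7: x=1 → posterior Normal(-97/74, 36/37)
obs 8: x=1 → posterior Normal(-91/80, 9/10)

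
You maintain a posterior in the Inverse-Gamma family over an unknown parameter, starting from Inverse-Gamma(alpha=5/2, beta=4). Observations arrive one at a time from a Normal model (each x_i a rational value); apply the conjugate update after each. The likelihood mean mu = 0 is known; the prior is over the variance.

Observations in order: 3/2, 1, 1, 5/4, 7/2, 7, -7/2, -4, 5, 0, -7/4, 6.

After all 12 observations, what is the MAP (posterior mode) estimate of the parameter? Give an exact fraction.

obs 1: x=3/2 → posterior Inverse-Gamma(3, 41/8)
obs 2: x=1 → posterior Inverse-Gamma(7/2, 45/8)
obs 3: x=1 → posterior Inverse-Gamma(4, 49/8)
obs 4: x=5/4 → posterior Inverse-Gamma(9/2, 221/32)
obs 5: x=7/2 → posterior Inverse-Gamma(5, 417/32)
obs 6: x=7 → posterior Inverse-Gamma(11/2, 1201/32)
obs 7: x=-7/2 → posterior Inverse-Gamma(6, 1397/32)
obs 8: x=-4 → posterior Inverse-Gamma(13/2, 1653/32)
obs 9: x=5 → posterior Inverse-Gamma(7, 2053/32)
obs 10: x=0 → posterior Inverse-Gamma(15/2, 2053/32)
obs 11: x=-7/4 → posterior Inverse-Gamma(8, 1051/16)
obs 12: x=6 → posterior Inverse-Gamma(17/2, 1339/16)

1339/152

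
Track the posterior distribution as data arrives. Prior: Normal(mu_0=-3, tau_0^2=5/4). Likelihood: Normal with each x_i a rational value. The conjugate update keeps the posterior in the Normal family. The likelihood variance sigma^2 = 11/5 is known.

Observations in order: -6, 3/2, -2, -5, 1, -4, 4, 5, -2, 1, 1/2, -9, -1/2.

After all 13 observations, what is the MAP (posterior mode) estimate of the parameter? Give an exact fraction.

obs 1: x=-6 → posterior Normal(-94/23, 55/69)
obs 2: x=3/2 → posterior Normal(-489/188, 55/94)
obs 3: x=-2 → posterior Normal(-589/238, 55/119)
obs 4: x=-5 → posterior Normal(-839/288, 55/144)
obs 5: x=1 → posterior Normal(-789/338, 55/169)
obs 6: x=-4 → posterior Normal(-989/388, 55/194)
obs 7: x=4 → posterior Normal(-263/146, 55/219)
obs 8: x=5 → posterior Normal(-539/488, 55/244)
obs 9: x=-2 → posterior Normal(-639/538, 55/269)
obs 10: x=1 → posterior Normal(-589/588, 55/294)
obs 11: x=1/2 → posterior Normal(-282/319, 5/29)
obs 12: x=-9 → posterior Normal(-507/344, 55/344)
obs 13: x=-1/2 → posterior Normal(-1039/738, 55/369)

-1039/738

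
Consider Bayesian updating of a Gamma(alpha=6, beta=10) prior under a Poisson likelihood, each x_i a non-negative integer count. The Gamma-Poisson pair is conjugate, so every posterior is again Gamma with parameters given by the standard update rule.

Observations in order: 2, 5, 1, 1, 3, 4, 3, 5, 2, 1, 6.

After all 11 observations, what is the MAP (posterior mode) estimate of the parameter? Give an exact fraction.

38/21

obs 1: x=2 → posterior Gamma(8, 11)
obs 2: x=5 → posterior Gamma(13, 12)
obs 3: x=1 → posterior Gamma(14, 13)
obs 4: x=1 → posterior Gamma(15, 14)
obs 5: x=3 → posterior Gamma(18, 15)
obs 6: x=4 → posterior Gamma(22, 16)
obs 7: x=3 → posterior Gamma(25, 17)
obs 8: x=5 → posterior Gamma(30, 18)
obs 9: x=2 → posterior Gamma(32, 19)
obs 10: x=1 → posterior Gamma(33, 20)
obs 11: x=6 → posterior Gamma(39, 21)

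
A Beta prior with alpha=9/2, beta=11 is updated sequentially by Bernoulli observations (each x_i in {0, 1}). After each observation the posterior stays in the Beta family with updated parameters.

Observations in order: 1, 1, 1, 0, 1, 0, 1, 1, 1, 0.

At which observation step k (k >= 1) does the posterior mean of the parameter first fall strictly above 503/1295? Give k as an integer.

obs 1: x=1 → posterior Beta(11/2, 11)
obs 2: x=1 → posterior Beta(13/2, 11)
obs 3: x=1 → posterior Beta(15/2, 11)
obs 4: x=0 → posterior Beta(15/2, 12)
obs 5: x=1 → posterior Beta(17/2, 12)
obs 6: x=0 → posterior Beta(17/2, 13)
obs 7: x=1 → posterior Beta(19/2, 13)
obs 8: x=1 → posterior Beta(21/2, 13)
obs 9: x=1 → posterior Beta(23/2, 13)
obs 10: x=0 → posterior Beta(23/2, 14)

k = 3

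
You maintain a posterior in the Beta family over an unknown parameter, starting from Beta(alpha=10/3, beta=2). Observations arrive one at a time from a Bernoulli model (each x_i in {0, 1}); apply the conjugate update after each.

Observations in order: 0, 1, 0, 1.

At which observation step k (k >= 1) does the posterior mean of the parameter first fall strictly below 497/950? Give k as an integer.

k = 3

obs 1: x=0 → posterior Beta(10/3, 3)
obs 2: x=1 → posterior Beta(13/3, 3)
obs 3: x=0 → posterior Beta(13/3, 4)
obs 4: x=1 → posterior Beta(16/3, 4)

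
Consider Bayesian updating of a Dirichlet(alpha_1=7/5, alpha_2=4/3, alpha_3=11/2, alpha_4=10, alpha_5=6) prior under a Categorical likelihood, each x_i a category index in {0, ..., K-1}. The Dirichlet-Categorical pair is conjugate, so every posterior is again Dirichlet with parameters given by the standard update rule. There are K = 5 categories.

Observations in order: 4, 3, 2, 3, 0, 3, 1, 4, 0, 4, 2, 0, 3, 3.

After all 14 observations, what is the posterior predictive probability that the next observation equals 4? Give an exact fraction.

270/1147

obs 1: x=4 → posterior Dirichlet(7/5, 4/3, 11/2, 10, 7)
obs 2: x=3 → posterior Dirichlet(7/5, 4/3, 11/2, 11, 7)
obs 3: x=2 → posterior Dirichlet(7/5, 4/3, 13/2, 11, 7)
obs 4: x=3 → posterior Dirichlet(7/5, 4/3, 13/2, 12, 7)
obs 5: x=0 → posterior Dirichlet(12/5, 4/3, 13/2, 12, 7)
obs 6: x=3 → posterior Dirichlet(12/5, 4/3, 13/2, 13, 7)
obs 7: x=1 → posterior Dirichlet(12/5, 7/3, 13/2, 13, 7)
obs 8: x=4 → posterior Dirichlet(12/5, 7/3, 13/2, 13, 8)
obs 9: x=0 → posterior Dirichlet(17/5, 7/3, 13/2, 13, 8)
obs 10: x=4 → posterior Dirichlet(17/5, 7/3, 13/2, 13, 9)
obs 11: x=2 → posterior Dirichlet(17/5, 7/3, 15/2, 13, 9)
obs 12: x=0 → posterior Dirichlet(22/5, 7/3, 15/2, 13, 9)
obs 13: x=3 → posterior Dirichlet(22/5, 7/3, 15/2, 14, 9)
obs 14: x=3 → posterior Dirichlet(22/5, 7/3, 15/2, 15, 9)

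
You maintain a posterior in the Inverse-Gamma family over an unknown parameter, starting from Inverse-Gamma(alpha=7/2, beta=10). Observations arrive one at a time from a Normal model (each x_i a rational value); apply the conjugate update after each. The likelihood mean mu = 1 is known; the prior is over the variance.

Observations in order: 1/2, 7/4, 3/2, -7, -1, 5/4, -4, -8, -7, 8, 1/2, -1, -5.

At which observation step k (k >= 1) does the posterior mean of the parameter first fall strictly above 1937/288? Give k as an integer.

k = 4

obs 1: x=1/2 → posterior Inverse-Gamma(4, 81/8)
obs 2: x=7/4 → posterior Inverse-Gamma(9/2, 333/32)
obs 3: x=3/2 → posterior Inverse-Gamma(5, 337/32)
obs 4: x=-7 → posterior Inverse-Gamma(11/2, 1361/32)
obs 5: x=-1 → posterior Inverse-Gamma(6, 1425/32)
obs 6: x=5/4 → posterior Inverse-Gamma(13/2, 713/16)
obs 7: x=-4 → posterior Inverse-Gamma(7, 913/16)
obs 8: x=-8 → posterior Inverse-Gamma(15/2, 1561/16)
obs 9: x=-7 → posterior Inverse-Gamma(8, 2073/16)
obs 10: x=8 → posterior Inverse-Gamma(17/2, 2465/16)
obs 11: x=1/2 → posterior Inverse-Gamma(9, 2467/16)
obs 12: x=-1 → posterior Inverse-Gamma(19/2, 2499/16)
obs 13: x=-5 → posterior Inverse-Gamma(10, 2787/16)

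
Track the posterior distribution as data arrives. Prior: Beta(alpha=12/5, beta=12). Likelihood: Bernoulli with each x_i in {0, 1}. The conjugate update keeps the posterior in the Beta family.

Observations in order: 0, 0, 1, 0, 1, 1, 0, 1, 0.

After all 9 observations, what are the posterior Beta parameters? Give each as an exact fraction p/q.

alpha=32/5, beta=17

obs 1: x=0 → posterior Beta(12/5, 13)
obs 2: x=0 → posterior Beta(12/5, 14)
obs 3: x=1 → posterior Beta(17/5, 14)
obs 4: x=0 → posterior Beta(17/5, 15)
obs 5: x=1 → posterior Beta(22/5, 15)
obs 6: x=1 → posterior Beta(27/5, 15)
obs 7: x=0 → posterior Beta(27/5, 16)
obs 8: x=1 → posterior Beta(32/5, 16)
obs 9: x=0 → posterior Beta(32/5, 17)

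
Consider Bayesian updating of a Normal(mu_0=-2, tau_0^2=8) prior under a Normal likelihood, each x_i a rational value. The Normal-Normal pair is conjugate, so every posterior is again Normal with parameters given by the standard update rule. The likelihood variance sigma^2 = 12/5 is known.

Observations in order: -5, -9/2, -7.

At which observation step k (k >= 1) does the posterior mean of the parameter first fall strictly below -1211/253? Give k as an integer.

k = 3

obs 1: x=-5 → posterior Normal(-56/13, 24/13)
obs 2: x=-9/2 → posterior Normal(-101/23, 24/23)
obs 3: x=-7 → posterior Normal(-57/11, 8/11)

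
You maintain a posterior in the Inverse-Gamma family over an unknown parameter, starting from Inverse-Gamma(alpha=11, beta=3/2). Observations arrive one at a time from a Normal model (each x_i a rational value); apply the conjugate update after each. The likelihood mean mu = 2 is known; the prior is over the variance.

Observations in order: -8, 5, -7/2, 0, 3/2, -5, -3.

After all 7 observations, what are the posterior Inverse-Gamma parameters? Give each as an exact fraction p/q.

alpha=29/2, beta=441/4

obs 1: x=-8 → posterior Inverse-Gamma(23/2, 103/2)
obs 2: x=5 → posterior Inverse-Gamma(12, 56)
obs 3: x=-7/2 → posterior Inverse-Gamma(25/2, 569/8)
obs 4: x=0 → posterior Inverse-Gamma(13, 585/8)
obs 5: x=3/2 → posterior Inverse-Gamma(27/2, 293/4)
obs 6: x=-5 → posterior Inverse-Gamma(14, 391/4)
obs 7: x=-3 → posterior Inverse-Gamma(29/2, 441/4)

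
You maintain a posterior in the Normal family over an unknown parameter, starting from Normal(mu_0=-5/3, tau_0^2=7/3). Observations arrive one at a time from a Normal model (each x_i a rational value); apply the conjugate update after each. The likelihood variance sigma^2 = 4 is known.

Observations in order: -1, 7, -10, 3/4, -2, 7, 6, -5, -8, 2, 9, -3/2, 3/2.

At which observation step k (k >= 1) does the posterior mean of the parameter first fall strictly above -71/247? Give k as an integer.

k = 2

obs 1: x=-1 → posterior Normal(-27/19, 28/19)
obs 2: x=7 → posterior Normal(11/13, 14/13)
obs 3: x=-10 → posterior Normal(-16/11, 28/33)
obs 4: x=3/4 → posterior Normal(-171/160, 7/10)
obs 5: x=-2 → posterior Normal(-227/188, 28/47)
obs 6: x=7 → posterior Normal(-31/216, 14/27)
obs 7: x=6 → posterior Normal(137/244, 28/61)
obs 8: x=-5 → posterior Normal(-3/272, 7/17)
obs 9: x=-8 → posterior Normal(-227/300, 28/75)
obs 10: x=2 → posterior Normal(-171/328, 14/41)
obs 11: x=9 → posterior Normal(81/356, 28/89)
obs 12: x=-3/2 → posterior Normal(13/128, 7/24)
obs 13: x=3/2 → posterior Normal(81/412, 28/103)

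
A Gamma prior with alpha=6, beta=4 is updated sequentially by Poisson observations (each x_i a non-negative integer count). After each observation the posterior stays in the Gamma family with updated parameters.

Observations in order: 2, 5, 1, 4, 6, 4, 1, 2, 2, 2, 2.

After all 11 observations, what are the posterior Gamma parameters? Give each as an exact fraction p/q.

alpha=37, beta=15

obs 1: x=2 → posterior Gamma(8, 5)
obs 2: x=5 → posterior Gamma(13, 6)
obs 3: x=1 → posterior Gamma(14, 7)
obs 4: x=4 → posterior Gamma(18, 8)
obs 5: x=6 → posterior Gamma(24, 9)
obs 6: x=4 → posterior Gamma(28, 10)
obs 7: x=1 → posterior Gamma(29, 11)
obs 8: x=2 → posterior Gamma(31, 12)
obs 9: x=2 → posterior Gamma(33, 13)
obs 10: x=2 → posterior Gamma(35, 14)
obs 11: x=2 → posterior Gamma(37, 15)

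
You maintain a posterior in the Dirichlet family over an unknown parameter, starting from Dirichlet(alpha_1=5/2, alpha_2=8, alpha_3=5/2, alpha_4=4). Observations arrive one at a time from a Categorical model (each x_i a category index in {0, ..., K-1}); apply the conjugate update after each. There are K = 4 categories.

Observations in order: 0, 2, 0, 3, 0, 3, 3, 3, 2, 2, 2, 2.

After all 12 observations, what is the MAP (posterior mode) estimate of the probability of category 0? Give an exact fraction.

obs 1: x=0 → posterior Dirichlet(7/2, 8, 5/2, 4)
obs 2: x=2 → posterior Dirichlet(7/2, 8, 7/2, 4)
obs 3: x=0 → posterior Dirichlet(9/2, 8, 7/2, 4)
obs 4: x=3 → posterior Dirichlet(9/2, 8, 7/2, 5)
obs 5: x=0 → posterior Dirichlet(11/2, 8, 7/2, 5)
obs 6: x=3 → posterior Dirichlet(11/2, 8, 7/2, 6)
obs 7: x=3 → posterior Dirichlet(11/2, 8, 7/2, 7)
obs 8: x=3 → posterior Dirichlet(11/2, 8, 7/2, 8)
obs 9: x=2 → posterior Dirichlet(11/2, 8, 9/2, 8)
obs 10: x=2 → posterior Dirichlet(11/2, 8, 11/2, 8)
obs 11: x=2 → posterior Dirichlet(11/2, 8, 13/2, 8)
obs 12: x=2 → posterior Dirichlet(11/2, 8, 15/2, 8)

9/50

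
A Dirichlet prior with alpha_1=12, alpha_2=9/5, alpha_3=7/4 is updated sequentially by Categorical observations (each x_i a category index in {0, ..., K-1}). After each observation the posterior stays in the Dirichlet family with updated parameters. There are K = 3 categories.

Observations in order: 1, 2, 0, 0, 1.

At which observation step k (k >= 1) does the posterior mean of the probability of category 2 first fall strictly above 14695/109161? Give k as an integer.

k = 2

obs 1: x=1 → posterior Dirichlet(12, 14/5, 7/4)
obs 2: x=2 → posterior Dirichlet(12, 14/5, 11/4)
obs 3: x=0 → posterior Dirichlet(13, 14/5, 11/4)
obs 4: x=0 → posterior Dirichlet(14, 14/5, 11/4)
obs 5: x=1 → posterior Dirichlet(14, 19/5, 11/4)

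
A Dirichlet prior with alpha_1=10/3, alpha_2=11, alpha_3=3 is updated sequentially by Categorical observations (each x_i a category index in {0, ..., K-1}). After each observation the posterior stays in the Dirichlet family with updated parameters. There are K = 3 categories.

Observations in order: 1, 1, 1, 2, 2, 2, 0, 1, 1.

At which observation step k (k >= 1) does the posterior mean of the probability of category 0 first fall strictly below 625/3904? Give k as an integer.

k = 4

obs 1: x=1 → posterior Dirichlet(10/3, 12, 3)
obs 2: x=1 → posterior Dirichlet(10/3, 13, 3)
obs 3: x=1 → posterior Dirichlet(10/3, 14, 3)
obs 4: x=2 → posterior Dirichlet(10/3, 14, 4)
obs 5: x=2 → posterior Dirichlet(10/3, 14, 5)
obs 6: x=2 → posterior Dirichlet(10/3, 14, 6)
obs 7: x=0 → posterior Dirichlet(13/3, 14, 6)
obs 8: x=1 → posterior Dirichlet(13/3, 15, 6)
obs 9: x=1 → posterior Dirichlet(13/3, 16, 6)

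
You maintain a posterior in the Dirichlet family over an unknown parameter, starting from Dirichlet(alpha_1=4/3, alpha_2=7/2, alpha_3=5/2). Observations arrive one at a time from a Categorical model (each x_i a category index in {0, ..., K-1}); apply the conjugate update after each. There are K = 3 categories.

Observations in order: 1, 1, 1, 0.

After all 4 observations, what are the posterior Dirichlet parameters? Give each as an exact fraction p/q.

obs 1: x=1 → posterior Dirichlet(4/3, 9/2, 5/2)
obs 2: x=1 → posterior Dirichlet(4/3, 11/2, 5/2)
obs 3: x=1 → posterior Dirichlet(4/3, 13/2, 5/2)
obs 4: x=0 → posterior Dirichlet(7/3, 13/2, 5/2)

alpha_1=7/3, alpha_2=13/2, alpha_3=5/2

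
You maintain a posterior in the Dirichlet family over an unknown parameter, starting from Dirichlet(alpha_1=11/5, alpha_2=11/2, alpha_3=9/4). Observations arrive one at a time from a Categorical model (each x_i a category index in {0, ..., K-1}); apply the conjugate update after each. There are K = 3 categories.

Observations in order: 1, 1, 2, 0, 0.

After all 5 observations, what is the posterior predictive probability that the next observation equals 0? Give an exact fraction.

obs 1: x=1 → posterior Dirichlet(11/5, 13/2, 9/4)
obs 2: x=1 → posterior Dirichlet(11/5, 15/2, 9/4)
obs 3: x=2 → posterior Dirichlet(11/5, 15/2, 13/4)
obs 4: x=0 → posterior Dirichlet(16/5, 15/2, 13/4)
obs 5: x=0 → posterior Dirichlet(21/5, 15/2, 13/4)

84/299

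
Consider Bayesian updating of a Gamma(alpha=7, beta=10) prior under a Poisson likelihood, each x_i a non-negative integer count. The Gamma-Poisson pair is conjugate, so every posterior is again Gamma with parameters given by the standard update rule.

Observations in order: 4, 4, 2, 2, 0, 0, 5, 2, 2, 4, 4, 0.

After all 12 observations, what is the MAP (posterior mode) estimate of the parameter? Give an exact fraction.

obs 1: x=4 → posterior Gamma(11, 11)
obs 2: x=4 → posterior Gamma(15, 12)
obs 3: x=2 → posterior Gamma(17, 13)
obs 4: x=2 → posterior Gamma(19, 14)
obs 5: x=0 → posterior Gamma(19, 15)
obs 6: x=0 → posterior Gamma(19, 16)
obs 7: x=5 → posterior Gamma(24, 17)
obs 8: x=2 → posterior Gamma(26, 18)
obs 9: x=2 → posterior Gamma(28, 19)
obs 10: x=4 → posterior Gamma(32, 20)
obs 11: x=4 → posterior Gamma(36, 21)
obs 12: x=0 → posterior Gamma(36, 22)

35/22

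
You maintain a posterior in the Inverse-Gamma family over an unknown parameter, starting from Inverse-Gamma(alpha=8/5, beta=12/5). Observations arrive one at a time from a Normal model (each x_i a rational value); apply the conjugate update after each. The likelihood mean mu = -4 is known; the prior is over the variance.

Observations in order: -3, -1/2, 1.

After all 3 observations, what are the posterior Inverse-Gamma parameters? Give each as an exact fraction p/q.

alpha=31/10, beta=861/40

obs 1: x=-3 → posterior Inverse-Gamma(21/10, 29/10)
obs 2: x=-1/2 → posterior Inverse-Gamma(13/5, 361/40)
obs 3: x=1 → posterior Inverse-Gamma(31/10, 861/40)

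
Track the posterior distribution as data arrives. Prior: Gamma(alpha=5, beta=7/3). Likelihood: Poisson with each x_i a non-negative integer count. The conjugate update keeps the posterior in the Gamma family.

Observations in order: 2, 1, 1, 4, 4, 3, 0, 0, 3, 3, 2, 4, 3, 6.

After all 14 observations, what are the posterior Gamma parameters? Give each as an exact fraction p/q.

obs 1: x=2 → posterior Gamma(7, 10/3)
obs 2: x=1 → posterior Gamma(8, 13/3)
obs 3: x=1 → posterior Gamma(9, 16/3)
obs 4: x=4 → posterior Gamma(13, 19/3)
obs 5: x=4 → posterior Gamma(17, 22/3)
obs 6: x=3 → posterior Gamma(20, 25/3)
obs 7: x=0 → posterior Gamma(20, 28/3)
obs 8: x=0 → posterior Gamma(20, 31/3)
obs 9: x=3 → posterior Gamma(23, 34/3)
obs 10: x=3 → posterior Gamma(26, 37/3)
obs 11: x=2 → posterior Gamma(28, 40/3)
obs 12: x=4 → posterior Gamma(32, 43/3)
obs 13: x=3 → posterior Gamma(35, 46/3)
obs 14: x=6 → posterior Gamma(41, 49/3)

alpha=41, beta=49/3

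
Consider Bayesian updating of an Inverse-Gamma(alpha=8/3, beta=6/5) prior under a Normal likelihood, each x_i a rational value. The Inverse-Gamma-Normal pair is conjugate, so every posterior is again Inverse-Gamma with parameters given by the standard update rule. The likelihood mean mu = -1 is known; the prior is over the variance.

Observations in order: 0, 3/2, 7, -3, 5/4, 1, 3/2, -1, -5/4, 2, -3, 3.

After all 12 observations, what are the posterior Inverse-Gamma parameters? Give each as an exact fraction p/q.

alpha=26/3, beta=4881/80

obs 1: x=0 → posterior Inverse-Gamma(19/6, 17/10)
obs 2: x=3/2 → posterior Inverse-Gamma(11/3, 193/40)
obs 3: x=7 → posterior Inverse-Gamma(25/6, 1473/40)
obs 4: x=-3 → posterior Inverse-Gamma(14/3, 1553/40)
obs 5: x=5/4 → posterior Inverse-Gamma(31/6, 6617/160)
obs 6: x=1 → posterior Inverse-Gamma(17/3, 6937/160)
obs 7: x=3/2 → posterior Inverse-Gamma(37/6, 7437/160)
obs 8: x=-1 → posterior Inverse-Gamma(20/3, 7437/160)
obs 9: x=-5/4 → posterior Inverse-Gamma(43/6, 3721/80)
obs 10: x=2 → posterior Inverse-Gamma(23/3, 4081/80)
obs 11: x=-3 → posterior Inverse-Gamma(49/6, 4241/80)
obs 12: x=3 → posterior Inverse-Gamma(26/3, 4881/80)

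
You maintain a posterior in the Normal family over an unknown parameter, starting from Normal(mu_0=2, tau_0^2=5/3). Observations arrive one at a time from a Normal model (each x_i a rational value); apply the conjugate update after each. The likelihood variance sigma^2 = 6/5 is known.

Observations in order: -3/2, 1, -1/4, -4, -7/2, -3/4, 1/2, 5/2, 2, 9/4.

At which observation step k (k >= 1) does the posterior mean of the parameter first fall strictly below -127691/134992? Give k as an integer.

obs 1: x=-3/2 → posterior Normal(-3/86, 30/43)
obs 2: x=1 → posterior Normal(47/136, 15/34)
obs 3: x=-1/4 → posterior Normal(23/124, 10/31)
obs 4: x=-4 → posterior Normal(-331/472, 15/59)
obs 5: x=-7/2 → posterior Normal(-681/572, 30/143)
obs 6: x=-3/4 → posterior Normal(-9/8, 5/28)
obs 7: x=1/2 → posterior Normal(-353/386, 30/193)
obs 8: x=5/2 → posterior Normal(-57/109, 15/109)
obs 9: x=2 → posterior Normal(-64/243, 10/81)
obs 10: x=9/4 → posterior Normal(-31/1072, 15/134)

k = 5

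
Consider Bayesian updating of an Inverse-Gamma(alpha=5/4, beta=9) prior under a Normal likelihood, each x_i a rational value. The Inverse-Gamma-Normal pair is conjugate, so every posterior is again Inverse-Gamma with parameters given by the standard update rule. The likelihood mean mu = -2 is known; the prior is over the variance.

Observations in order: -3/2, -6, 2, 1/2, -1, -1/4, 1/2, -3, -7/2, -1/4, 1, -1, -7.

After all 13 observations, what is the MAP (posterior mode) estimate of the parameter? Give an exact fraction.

173/28

obs 1: x=-3/2 → posterior Inverse-Gamma(7/4, 73/8)
obs 2: x=-6 → posterior Inverse-Gamma(9/4, 137/8)
obs 3: x=2 → posterior Inverse-Gamma(11/4, 201/8)
obs 4: x=1/2 → posterior Inverse-Gamma(13/4, 113/4)
obs 5: x=-1 → posterior Inverse-Gamma(15/4, 115/4)
obs 6: x=-1/4 → posterior Inverse-Gamma(17/4, 969/32)
obs 7: x=1/2 → posterior Inverse-Gamma(19/4, 1069/32)
obs 8: x=-3 → posterior Inverse-Gamma(21/4, 1085/32)
obs 9: x=-7/2 → posterior Inverse-Gamma(23/4, 1121/32)
obs 10: x=-1/4 → posterior Inverse-Gamma(25/4, 585/16)
obs 11: x=1 → posterior Inverse-Gamma(27/4, 657/16)
obs 12: x=-1 → posterior Inverse-Gamma(29/4, 665/16)
obs 13: x=-7 → posterior Inverse-Gamma(31/4, 865/16)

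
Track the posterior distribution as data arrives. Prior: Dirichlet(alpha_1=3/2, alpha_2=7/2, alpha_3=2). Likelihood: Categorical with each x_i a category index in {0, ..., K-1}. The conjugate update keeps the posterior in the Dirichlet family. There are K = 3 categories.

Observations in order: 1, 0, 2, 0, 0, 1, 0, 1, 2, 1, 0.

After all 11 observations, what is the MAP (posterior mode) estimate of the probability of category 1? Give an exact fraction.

13/30

obs 1: x=1 → posterior Dirichlet(3/2, 9/2, 2)
obs 2: x=0 → posterior Dirichlet(5/2, 9/2, 2)
obs 3: x=2 → posterior Dirichlet(5/2, 9/2, 3)
obs 4: x=0 → posterior Dirichlet(7/2, 9/2, 3)
obs 5: x=0 → posterior Dirichlet(9/2, 9/2, 3)
obs 6: x=1 → posterior Dirichlet(9/2, 11/2, 3)
obs 7: x=0 → posterior Dirichlet(11/2, 11/2, 3)
obs 8: x=1 → posterior Dirichlet(11/2, 13/2, 3)
obs 9: x=2 → posterior Dirichlet(11/2, 13/2, 4)
obs 10: x=1 → posterior Dirichlet(11/2, 15/2, 4)
obs 11: x=0 → posterior Dirichlet(13/2, 15/2, 4)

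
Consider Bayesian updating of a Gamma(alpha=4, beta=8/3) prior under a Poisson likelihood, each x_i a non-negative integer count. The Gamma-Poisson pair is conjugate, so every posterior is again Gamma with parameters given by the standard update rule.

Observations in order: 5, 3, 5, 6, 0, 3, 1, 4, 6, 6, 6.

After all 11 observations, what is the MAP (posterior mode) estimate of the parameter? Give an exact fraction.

obs 1: x=5 → posterior Gamma(9, 11/3)
obs 2: x=3 → posterior Gamma(12, 14/3)
obs 3: x=5 → posterior Gamma(17, 17/3)
obs 4: x=6 → posterior Gamma(23, 20/3)
obs 5: x=0 → posterior Gamma(23, 23/3)
obs 6: x=3 → posterior Gamma(26, 26/3)
obs 7: x=1 → posterior Gamma(27, 29/3)
obs 8: x=4 → posterior Gamma(31, 32/3)
obs 9: x=6 → posterior Gamma(37, 35/3)
obs 10: x=6 → posterior Gamma(43, 38/3)
obs 11: x=6 → posterior Gamma(49, 41/3)

144/41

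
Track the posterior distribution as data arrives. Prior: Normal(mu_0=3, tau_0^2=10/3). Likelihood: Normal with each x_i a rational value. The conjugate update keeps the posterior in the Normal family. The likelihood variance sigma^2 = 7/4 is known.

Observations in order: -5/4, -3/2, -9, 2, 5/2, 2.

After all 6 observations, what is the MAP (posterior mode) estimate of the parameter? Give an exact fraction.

obs 1: x=-5/4 → posterior Normal(13/61, 70/61)
obs 2: x=-3/2 → posterior Normal(-47/101, 70/101)
obs 3: x=-9 → posterior Normal(-407/141, 70/141)
obs 4: x=2 → posterior Normal(-327/181, 70/181)
obs 5: x=5/2 → posterior Normal(-227/221, 70/221)
obs 6: x=2 → posterior Normal(-49/87, 70/261)

-49/87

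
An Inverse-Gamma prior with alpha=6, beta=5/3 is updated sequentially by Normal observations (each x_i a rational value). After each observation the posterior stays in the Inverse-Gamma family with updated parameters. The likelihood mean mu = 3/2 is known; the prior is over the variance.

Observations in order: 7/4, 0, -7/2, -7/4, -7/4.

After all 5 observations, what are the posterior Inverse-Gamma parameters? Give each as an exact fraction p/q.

alpha=17/2, beta=2485/96

obs 1: x=7/4 → posterior Inverse-Gamma(13/2, 163/96)
obs 2: x=0 → posterior Inverse-Gamma(7, 271/96)
obs 3: x=-7/2 → posterior Inverse-Gamma(15/2, 1471/96)
obs 4: x=-7/4 → posterior Inverse-Gamma(8, 989/48)
obs 5: x=-7/4 → posterior Inverse-Gamma(17/2, 2485/96)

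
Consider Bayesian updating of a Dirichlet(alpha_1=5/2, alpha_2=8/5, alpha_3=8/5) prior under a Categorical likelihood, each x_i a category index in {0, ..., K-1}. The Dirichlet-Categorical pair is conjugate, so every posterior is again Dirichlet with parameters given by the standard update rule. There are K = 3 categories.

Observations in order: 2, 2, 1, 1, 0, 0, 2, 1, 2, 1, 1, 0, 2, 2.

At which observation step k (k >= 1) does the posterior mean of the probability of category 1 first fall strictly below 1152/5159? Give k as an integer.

k = 2

obs 1: x=2 → posterior Dirichlet(5/2, 8/5, 13/5)
obs 2: x=2 → posterior Dirichlet(5/2, 8/5, 18/5)
obs 3: x=1 → posterior Dirichlet(5/2, 13/5, 18/5)
obs 4: x=1 → posterior Dirichlet(5/2, 18/5, 18/5)
obs 5: x=0 → posterior Dirichlet(7/2, 18/5, 18/5)
obs 6: x=0 → posterior Dirichlet(9/2, 18/5, 18/5)
obs 7: x=2 → posterior Dirichlet(9/2, 18/5, 23/5)
obs 8: x=1 → posterior Dirichlet(9/2, 23/5, 23/5)
obs 9: x=2 → posterior Dirichlet(9/2, 23/5, 28/5)
obs 10: x=1 → posterior Dirichlet(9/2, 28/5, 28/5)
obs 11: x=1 → posterior Dirichlet(9/2, 33/5, 28/5)
obs 12: x=0 → posterior Dirichlet(11/2, 33/5, 28/5)
obs 13: x=2 → posterior Dirichlet(11/2, 33/5, 33/5)
obs 14: x=2 → posterior Dirichlet(11/2, 33/5, 38/5)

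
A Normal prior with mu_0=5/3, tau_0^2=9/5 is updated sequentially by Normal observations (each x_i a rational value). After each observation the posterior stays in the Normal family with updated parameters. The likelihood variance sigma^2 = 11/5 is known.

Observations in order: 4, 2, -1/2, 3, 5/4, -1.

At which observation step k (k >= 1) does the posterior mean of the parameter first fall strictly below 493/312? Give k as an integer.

obs 1: x=4 → posterior Normal(163/60, 99/100)
obs 2: x=2 → posterior Normal(217/87, 99/145)
obs 3: x=-1/2 → posterior Normal(407/228, 99/190)
obs 4: x=3 → posterior Normal(569/282, 99/235)
obs 5: x=5/4 → posterior Normal(1273/672, 99/280)
obs 6: x=-1 → posterior Normal(233/156, 99/325)

k = 6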